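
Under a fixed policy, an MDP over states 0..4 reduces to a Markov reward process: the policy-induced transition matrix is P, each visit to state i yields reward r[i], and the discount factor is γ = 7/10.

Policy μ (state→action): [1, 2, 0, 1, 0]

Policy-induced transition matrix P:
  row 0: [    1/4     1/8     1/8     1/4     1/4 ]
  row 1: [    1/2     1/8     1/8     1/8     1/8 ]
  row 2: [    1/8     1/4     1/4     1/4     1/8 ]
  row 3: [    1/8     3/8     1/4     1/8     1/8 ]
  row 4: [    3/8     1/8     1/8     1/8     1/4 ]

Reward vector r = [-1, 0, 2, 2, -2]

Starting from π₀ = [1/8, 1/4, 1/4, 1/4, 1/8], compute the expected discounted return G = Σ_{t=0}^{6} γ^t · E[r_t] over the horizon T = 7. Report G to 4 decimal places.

G = 0.8075

t=0: π = [0.1250, 0.2500, 0.2500, 0.2500, 0.1250], E[r] = 0.6250, γ^t·E[r] = 0.625000, running G = 0.625000
t=1: π = [0.2656, 0.2188, 0.1875, 0.1719, 0.1563], E[r] = 0.1406, γ^t·E[r] = 0.098438, running G = 0.723438
t=2: π = [0.2793, 0.1914, 0.1699, 0.1816, 0.1777], E[r] = 0.0684, γ^t·E[r] = 0.033496, running G = 0.756934
t=3: π = [0.2761, 0.1917, 0.1689, 0.1812, 0.1821], E[r] = 0.0598, γ^t·E[r] = 0.020516, running G = 0.777450
t=4: π = [0.2769, 0.1914, 0.1688, 0.1806, 0.1823], E[r] = 0.0573, γ^t·E[r] = 0.013761, running G = 0.791211
t=5: π = [0.2770, 0.1913, 0.1687, 0.1807, 0.1824], E[r] = 0.0570, γ^t·E[r] = 0.009581, running G = 0.800792
t=6: π = [0.2769, 0.1913, 0.1687, 0.1807, 0.1824], E[r] = 0.0570, γ^t·E[r] = 0.006703, running G = 0.807495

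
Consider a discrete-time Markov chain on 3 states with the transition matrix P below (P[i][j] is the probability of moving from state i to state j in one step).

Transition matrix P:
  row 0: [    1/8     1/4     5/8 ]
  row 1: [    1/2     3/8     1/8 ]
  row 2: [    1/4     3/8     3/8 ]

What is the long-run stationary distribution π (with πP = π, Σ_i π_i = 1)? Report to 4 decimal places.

Balance equations π_j = Σ_i π_i·P[i][j]:
  π_0 = 1/8·π_0 + 1/2·π_1 + 1/4·π_2
  π_1 = 1/4·π_0 + 3/8·π_1 + 3/8·π_2
  normalize: π_0 + π_1 + π_2 = 1
Solving the linear system gives exactly π = [11/37, 25/74, 27/74].

π = [0.2973, 0.3378, 0.3649]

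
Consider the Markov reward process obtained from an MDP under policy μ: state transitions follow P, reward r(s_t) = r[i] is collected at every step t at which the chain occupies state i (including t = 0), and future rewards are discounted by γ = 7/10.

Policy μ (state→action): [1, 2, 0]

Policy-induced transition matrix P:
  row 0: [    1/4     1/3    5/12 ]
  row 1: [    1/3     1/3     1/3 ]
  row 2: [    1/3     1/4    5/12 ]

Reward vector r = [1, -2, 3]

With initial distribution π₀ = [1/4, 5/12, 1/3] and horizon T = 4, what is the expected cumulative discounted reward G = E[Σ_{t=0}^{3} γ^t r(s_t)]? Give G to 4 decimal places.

t=0: π = [0.2500, 0.4167, 0.3333], E[r] = 0.4167, γ^t·E[r] = 0.416667, running G = 0.416667
t=1: π = [0.3125, 0.3056, 0.3819], E[r] = 0.8472, γ^t·E[r] = 0.593056, running G = 1.009722
t=2: π = [0.3073, 0.3015, 0.3912], E[r] = 0.8779, γ^t·E[r] = 0.430168, running G = 1.439890
t=3: π = [0.3077, 0.3007, 0.3915], E[r] = 0.8809, γ^t·E[r] = 0.302143, running G = 1.742033

G = 1.7420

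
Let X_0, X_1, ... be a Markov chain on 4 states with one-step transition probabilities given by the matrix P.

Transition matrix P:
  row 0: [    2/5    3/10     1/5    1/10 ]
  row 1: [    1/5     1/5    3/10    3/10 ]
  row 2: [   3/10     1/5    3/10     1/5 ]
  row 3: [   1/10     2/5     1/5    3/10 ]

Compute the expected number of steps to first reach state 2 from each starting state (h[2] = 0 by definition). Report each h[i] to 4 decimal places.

h = [4.3655, 3.9594, 0.0000, 4.3147]

First-step conditioning: h[2] = 0; for i ≠ 2, h[i] = 1 + Σ_k P[i][k]·h[k].
  h[0] = 1 + 2/5·h[0] + 3/10·h[1] + 1/10·h[3]
  h[1] = 1 + 1/5·h[0] + 1/5·h[1] + 3/10·h[3]
  h[3] = 1 + 1/10·h[0] + 2/5·h[1] + 3/10·h[3]
Solving the 3×3 linear system over states ≠ 2 gives exactly h = [860/197, 780/197, 0, 850/197] (h[2] = 0 is the target).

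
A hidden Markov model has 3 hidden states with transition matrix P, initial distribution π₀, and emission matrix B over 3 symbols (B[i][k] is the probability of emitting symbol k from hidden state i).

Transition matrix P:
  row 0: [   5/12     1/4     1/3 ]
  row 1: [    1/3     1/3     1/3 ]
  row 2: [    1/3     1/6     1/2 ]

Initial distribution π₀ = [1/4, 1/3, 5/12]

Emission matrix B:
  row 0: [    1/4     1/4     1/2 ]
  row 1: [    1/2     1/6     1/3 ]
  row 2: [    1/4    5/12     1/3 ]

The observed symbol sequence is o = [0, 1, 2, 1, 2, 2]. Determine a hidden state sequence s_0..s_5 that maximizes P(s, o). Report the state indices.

path = [1, 2, 2, 2, 0, 0]

t=0: δ = [6.250e-02, 1.667e-01, 1.042e-01]  (obs o_0=0)
t=1: δ = [1.389e-02, 9.259e-03, 2.315e-02]  ψ = [1, 1, 1]  (obs o_1=1)
t=2: δ = [3.858e-03, 1.286e-03, 3.858e-03]  ψ = [2, 2, 2]  (obs o_2=2)
t=3: δ = [4.019e-04, 1.608e-04, 8.038e-04]  ψ = [0, 0, 2]  (obs o_3=1)
t=4: δ = [1.340e-04, 4.465e-05, 1.340e-04]  ψ = [2, 2, 2]  (obs o_4=2)
t=5: δ = [2.791e-05, 1.116e-05, 2.233e-05]  ψ = [0, 0, 2]  (obs o_5=2)
backtrack: best end state = 0; path = [1, 2, 2, 2, 0, 0]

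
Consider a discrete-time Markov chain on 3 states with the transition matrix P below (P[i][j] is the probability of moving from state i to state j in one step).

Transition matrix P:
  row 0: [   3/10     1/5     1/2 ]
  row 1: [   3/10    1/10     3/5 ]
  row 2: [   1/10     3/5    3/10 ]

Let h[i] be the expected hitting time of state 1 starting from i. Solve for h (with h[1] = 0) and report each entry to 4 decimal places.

First-step conditioning: h[1] = 0; for i ≠ 1, h[i] = 1 + Σ_k P[i][k]·h[k].
  h[0] = 1 + 3/10·h[0] + 1/2·h[2]
  h[2] = 1 + 1/10·h[0] + 3/10·h[2]
Solving the 2×2 linear system over states ≠ 1 gives exactly h = [30/11, 0, 20/11] (h[1] = 0 is the target).

h = [2.7273, 0.0000, 1.8182]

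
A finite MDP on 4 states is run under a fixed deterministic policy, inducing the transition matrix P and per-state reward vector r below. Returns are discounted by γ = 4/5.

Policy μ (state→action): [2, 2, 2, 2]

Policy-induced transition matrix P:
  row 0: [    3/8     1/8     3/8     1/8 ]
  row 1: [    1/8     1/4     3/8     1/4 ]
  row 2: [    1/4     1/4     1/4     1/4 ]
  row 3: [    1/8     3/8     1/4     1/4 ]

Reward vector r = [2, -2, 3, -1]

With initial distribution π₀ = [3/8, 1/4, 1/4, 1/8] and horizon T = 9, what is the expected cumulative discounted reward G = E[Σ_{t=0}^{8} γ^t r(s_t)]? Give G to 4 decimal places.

G = 3.1952

t=0: π = [0.3750, 0.2500, 0.2500, 0.1250], E[r] = 0.8750, γ^t·E[r] = 0.875000, running G = 0.875000
t=1: π = [0.2500, 0.2188, 0.3281, 0.2031], E[r] = 0.8438, γ^t·E[r] = 0.675000, running G = 1.550000
t=2: π = [0.2285, 0.2441, 0.3086, 0.2188], E[r] = 0.6758, γ^t·E[r] = 0.432500, running G = 1.982500
t=3: π = [0.2207, 0.2488, 0.3091, 0.2214], E[r] = 0.6497, γ^t·E[r] = 0.332625, running G = 2.315125
t=4: π = [0.2188, 0.2501, 0.3087, 0.2224], E[r] = 0.6411, γ^t·E[r] = 0.262588, running G = 2.577713
t=5: π = [0.2183, 0.2505, 0.3086, 0.2226], E[r] = 0.6389, γ^t·E[r] = 0.209344, running G = 2.787056
t=6: π = [0.2181, 0.2505, 0.3086, 0.2227], E[r] = 0.6383, γ^t·E[r] = 0.167319, running G = 2.954375
t=7: π = [0.2181, 0.2506, 0.3086, 0.2227], E[r] = 0.6381, γ^t·E[r] = 0.133821, running G = 3.088196
t=8: π = [0.2181, 0.2506, 0.3086, 0.2227], E[r] = 0.6381, γ^t·E[r] = 0.107050, running G = 3.195246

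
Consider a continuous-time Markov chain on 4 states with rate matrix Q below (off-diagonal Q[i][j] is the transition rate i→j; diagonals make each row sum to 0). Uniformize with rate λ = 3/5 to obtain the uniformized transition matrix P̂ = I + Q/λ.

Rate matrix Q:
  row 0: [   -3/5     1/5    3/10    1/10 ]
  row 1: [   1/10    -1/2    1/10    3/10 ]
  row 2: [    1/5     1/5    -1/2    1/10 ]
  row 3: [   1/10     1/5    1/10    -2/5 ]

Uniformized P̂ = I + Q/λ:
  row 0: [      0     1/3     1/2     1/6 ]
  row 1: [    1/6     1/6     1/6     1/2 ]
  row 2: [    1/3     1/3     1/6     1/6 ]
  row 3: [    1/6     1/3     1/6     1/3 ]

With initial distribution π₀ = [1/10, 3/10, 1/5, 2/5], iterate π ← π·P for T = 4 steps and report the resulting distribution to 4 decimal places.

t=0: π = [0.1000, 0.3000, 0.2000, 0.4000]
t=1: π = [0.1833, 0.2833, 0.2000, 0.3333]
t=2: π = [0.1694, 0.2861, 0.2278, 0.3167]
t=3: π = [0.1764, 0.2856, 0.2231, 0.3148]
t=4: π = [0.1745, 0.2857, 0.2255, 0.3144]

π = [0.1745, 0.2857, 0.2255, 0.3144]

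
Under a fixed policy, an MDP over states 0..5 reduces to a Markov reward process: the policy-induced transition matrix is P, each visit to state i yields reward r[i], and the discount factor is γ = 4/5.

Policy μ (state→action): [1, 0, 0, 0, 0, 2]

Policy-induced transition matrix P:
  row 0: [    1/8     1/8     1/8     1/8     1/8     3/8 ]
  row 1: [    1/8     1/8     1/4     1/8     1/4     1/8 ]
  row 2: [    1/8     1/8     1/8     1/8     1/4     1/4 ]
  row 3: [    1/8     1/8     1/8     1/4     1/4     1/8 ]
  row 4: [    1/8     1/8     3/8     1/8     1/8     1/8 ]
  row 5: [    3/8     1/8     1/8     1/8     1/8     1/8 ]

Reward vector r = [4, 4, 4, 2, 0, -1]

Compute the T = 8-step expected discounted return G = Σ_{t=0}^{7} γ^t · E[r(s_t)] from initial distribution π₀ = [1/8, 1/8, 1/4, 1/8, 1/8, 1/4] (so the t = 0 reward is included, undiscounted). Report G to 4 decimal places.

t=0: π = [0.1250, 0.1250, 0.2500, 0.1250, 0.1250, 0.2500], E[r] = 2.0000, γ^t·E[r] = 2.000000, running G = 2.000000
t=1: π = [0.1875, 0.1250, 0.1719, 0.1406, 0.1875, 0.1875], E[r] = 2.0313, γ^t·E[r] = 1.625000, running G = 3.625000
t=2: π = [0.1719, 0.1250, 0.1875, 0.1426, 0.1797, 0.1934], E[r] = 2.0293, γ^t·E[r] = 1.298750, running G = 4.923750
t=3: π = [0.1733, 0.1250, 0.1855, 0.1428, 0.1819, 0.1914], E[r] = 2.0298, γ^t·E[r] = 1.039250, running G = 5.963000
t=4: π = [0.1729, 0.1250, 0.1861, 0.1429, 0.1817, 0.1915], E[r] = 2.0300, γ^t·E[r] = 0.831475, running G = 6.794475
t=5: π = [0.1729, 0.1250, 0.1860, 0.1429, 0.1817, 0.1915], E[r] = 2.0299, γ^t·E[r] = 0.665170, running G = 7.459645
t=6: π = [0.1729, 0.1250, 0.1861, 0.1429, 0.1817, 0.1915], E[r] = 2.0300, γ^t·E[r] = 0.532141, running G = 7.991786
t=7: π = [0.1729, 0.1250, 0.1861, 0.1429, 0.1817, 0.1915], E[r] = 2.0300, γ^t·E[r] = 0.425712, running G = 8.417498

G = 8.4175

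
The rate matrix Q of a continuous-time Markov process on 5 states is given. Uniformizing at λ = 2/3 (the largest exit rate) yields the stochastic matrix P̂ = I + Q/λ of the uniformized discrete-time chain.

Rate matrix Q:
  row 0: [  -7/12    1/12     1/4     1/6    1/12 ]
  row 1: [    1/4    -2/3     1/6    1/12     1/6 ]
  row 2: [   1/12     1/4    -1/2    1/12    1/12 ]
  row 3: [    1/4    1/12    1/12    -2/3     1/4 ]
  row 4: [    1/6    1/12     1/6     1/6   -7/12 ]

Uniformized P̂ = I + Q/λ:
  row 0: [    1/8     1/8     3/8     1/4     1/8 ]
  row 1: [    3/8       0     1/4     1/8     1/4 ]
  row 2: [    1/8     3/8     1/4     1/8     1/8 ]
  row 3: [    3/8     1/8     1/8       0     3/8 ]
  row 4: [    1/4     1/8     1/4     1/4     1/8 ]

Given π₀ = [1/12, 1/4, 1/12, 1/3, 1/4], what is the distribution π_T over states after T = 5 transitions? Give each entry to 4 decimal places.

π = [0.2295, 0.1691, 0.2588, 0.1569, 0.1856]

t=0: π = [0.0833, 0.2500, 0.0833, 0.3333, 0.2500]
t=1: π = [0.3021, 0.1146, 0.2188, 0.1250, 0.2396]
t=2: π = [0.2148, 0.1654, 0.2721, 0.1771, 0.1706]
t=3: π = [0.2319, 0.1724, 0.2547, 0.1510, 0.1899]
t=4: π = [0.2296, 0.1671, 0.2601, 0.1589, 0.1843]
t=5: π = [0.2295, 0.1691, 0.2588, 0.1569, 0.1856]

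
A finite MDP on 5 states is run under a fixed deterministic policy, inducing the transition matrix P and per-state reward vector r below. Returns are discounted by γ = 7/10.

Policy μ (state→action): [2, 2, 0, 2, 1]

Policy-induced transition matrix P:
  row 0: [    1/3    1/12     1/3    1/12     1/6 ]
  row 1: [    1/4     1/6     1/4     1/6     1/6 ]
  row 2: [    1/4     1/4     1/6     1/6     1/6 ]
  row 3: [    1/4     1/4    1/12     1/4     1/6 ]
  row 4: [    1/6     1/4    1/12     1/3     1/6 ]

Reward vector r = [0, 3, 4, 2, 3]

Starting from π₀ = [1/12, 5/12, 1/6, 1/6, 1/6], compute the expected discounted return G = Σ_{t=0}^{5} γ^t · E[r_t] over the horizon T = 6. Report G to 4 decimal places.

G = 7.1025

t=0: π = [0.0833, 0.4167, 0.1667, 0.1667, 0.1667], E[r] = 2.7500, γ^t·E[r] = 2.750000, running G = 2.750000
t=1: π = [0.2431, 0.2014, 0.1875, 0.2014, 0.1667], E[r] = 2.2569, γ^t·E[r] = 1.579861, running G = 4.329861
t=2: π = [0.2564, 0.1927, 0.1933, 0.1910, 0.1667], E[r] = 2.2332, γ^t·E[r] = 1.094277, running G = 5.424138
t=3: π = [0.2575, 0.1912, 0.1957, 0.1890, 0.1667], E[r] = 2.2342, γ^t·E[r] = 0.766341, running G = 6.190479
t=4: π = [0.2576, 0.1912, 0.1959, 0.1887, 0.1667], E[r] = 2.2344, γ^t·E[r] = 0.536488, running G = 6.726967
t=5: π = [0.2576, 0.1911, 0.1959, 0.1887, 0.1667], E[r] = 2.2345, γ^t·E[r] = 0.375548, running G = 7.102515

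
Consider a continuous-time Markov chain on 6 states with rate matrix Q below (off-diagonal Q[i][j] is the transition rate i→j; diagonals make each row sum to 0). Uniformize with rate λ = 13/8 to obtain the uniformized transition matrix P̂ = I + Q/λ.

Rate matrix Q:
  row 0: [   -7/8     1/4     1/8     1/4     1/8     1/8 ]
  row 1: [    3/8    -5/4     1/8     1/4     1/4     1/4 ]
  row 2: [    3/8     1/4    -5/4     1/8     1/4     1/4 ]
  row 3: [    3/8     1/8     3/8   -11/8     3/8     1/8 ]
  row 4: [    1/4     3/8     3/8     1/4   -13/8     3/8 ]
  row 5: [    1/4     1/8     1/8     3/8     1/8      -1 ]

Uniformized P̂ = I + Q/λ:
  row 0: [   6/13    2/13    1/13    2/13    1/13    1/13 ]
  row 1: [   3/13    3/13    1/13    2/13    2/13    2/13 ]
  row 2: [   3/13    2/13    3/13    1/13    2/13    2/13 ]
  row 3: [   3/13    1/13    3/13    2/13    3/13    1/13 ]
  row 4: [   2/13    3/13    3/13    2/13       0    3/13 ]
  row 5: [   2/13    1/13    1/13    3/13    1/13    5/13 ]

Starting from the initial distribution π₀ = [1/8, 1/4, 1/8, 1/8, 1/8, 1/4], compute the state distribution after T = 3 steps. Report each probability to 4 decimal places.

t=0: π = [0.1250, 0.2500, 0.1250, 0.1250, 0.1250, 0.2500]
t=1: π = [0.2308, 0.1538, 0.1346, 0.1635, 0.1154, 0.2019]
t=2: π = [0.2596, 0.1464, 0.1405, 0.1590, 0.1154, 0.1790]
t=3: π = [0.2680, 0.1480, 0.1408, 0.1568, 0.1146, 0.1718]

π = [0.2680, 0.1480, 0.1408, 0.1568, 0.1146, 0.1718]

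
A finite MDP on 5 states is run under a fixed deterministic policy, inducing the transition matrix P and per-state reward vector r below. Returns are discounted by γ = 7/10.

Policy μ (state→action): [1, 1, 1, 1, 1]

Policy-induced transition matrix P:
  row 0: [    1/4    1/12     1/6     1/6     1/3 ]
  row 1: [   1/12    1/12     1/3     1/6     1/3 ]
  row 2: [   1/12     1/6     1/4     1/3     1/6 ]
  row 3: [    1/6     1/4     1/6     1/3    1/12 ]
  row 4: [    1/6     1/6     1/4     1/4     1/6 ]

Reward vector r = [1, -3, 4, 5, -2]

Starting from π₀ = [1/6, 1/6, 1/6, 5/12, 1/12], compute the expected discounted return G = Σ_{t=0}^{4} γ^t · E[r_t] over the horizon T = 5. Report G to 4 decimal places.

G = 4.8941

t=0: π = [0.1667, 0.1667, 0.1667, 0.4167, 0.0833], E[r] = 2.2500, γ^t·E[r] = 2.250000, running G = 2.250000
t=1: π = [0.1528, 0.1736, 0.2153, 0.2708, 0.1875], E[r] = 1.4722, γ^t·E[r] = 1.030556, running G = 3.280556
t=2: π = [0.1470, 0.1620, 0.2292, 0.2633, 0.1985], E[r] = 1.4971, γ^t·E[r] = 0.733582, running G = 4.014138
t=3: π = [0.1463, 0.1629, 0.2293, 0.2653, 0.1962], E[r] = 1.5090, γ^t·E[r] = 0.517577, running G = 4.531714
t=4: π = [0.1462, 0.1630, 0.2293, 0.2655, 0.1961], E[r] = 1.5093, γ^t·E[r] = 0.362388, running G = 4.894102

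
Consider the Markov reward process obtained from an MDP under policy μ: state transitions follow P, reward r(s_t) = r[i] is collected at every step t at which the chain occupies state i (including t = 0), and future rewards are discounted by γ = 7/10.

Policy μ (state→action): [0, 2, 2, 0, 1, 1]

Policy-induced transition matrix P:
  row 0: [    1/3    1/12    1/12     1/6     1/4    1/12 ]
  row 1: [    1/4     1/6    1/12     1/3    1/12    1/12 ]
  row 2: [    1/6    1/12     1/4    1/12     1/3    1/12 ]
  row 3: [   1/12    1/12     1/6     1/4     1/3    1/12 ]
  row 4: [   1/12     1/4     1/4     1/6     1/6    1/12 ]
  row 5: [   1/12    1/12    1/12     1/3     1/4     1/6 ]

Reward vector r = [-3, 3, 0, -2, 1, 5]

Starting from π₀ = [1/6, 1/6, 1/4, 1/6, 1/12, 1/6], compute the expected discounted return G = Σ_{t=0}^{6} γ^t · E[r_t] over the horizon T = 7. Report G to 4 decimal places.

t=0: π = [0.1667, 0.1667, 0.2500, 0.1667, 0.0833, 0.1667], E[r] = 0.5833, γ^t·E[r] = 0.583333, running G = 0.583333
t=1: π = [0.1736, 0.1111, 0.1528, 0.2153, 0.2500, 0.0972], E[r] = 0.1181, γ^t·E[r] = 0.082639, running G = 0.665972
t=2: π = [0.1580, 0.1343, 0.1684, 0.2066, 0.2413, 0.0914], E[r] = 0.2141, γ^t·E[r] = 0.104919, running G = 0.770891
t=3: π = [0.1592, 0.1347, 0.1688, 0.2075, 0.2388, 0.0910], E[r] = 0.2051, γ^t·E[r] = 0.070350, running G = 0.841241
t=4: π = [0.1597, 0.1344, 0.1686, 0.2075, 0.2390, 0.0909], E[r] = 0.2026, γ^t·E[r] = 0.048650, running G = 0.889891
t=5: π = [0.1597, 0.1344, 0.1686, 0.2075, 0.2390, 0.0909], E[r] = 0.2027, γ^t·E[r] = 0.034065, running G = 0.923956
t=6: π = [0.1597, 0.1344, 0.1686, 0.2075, 0.2390, 0.0909], E[r] = 0.2027, γ^t·E[r] = 0.023845, running G = 0.947801

G = 0.9478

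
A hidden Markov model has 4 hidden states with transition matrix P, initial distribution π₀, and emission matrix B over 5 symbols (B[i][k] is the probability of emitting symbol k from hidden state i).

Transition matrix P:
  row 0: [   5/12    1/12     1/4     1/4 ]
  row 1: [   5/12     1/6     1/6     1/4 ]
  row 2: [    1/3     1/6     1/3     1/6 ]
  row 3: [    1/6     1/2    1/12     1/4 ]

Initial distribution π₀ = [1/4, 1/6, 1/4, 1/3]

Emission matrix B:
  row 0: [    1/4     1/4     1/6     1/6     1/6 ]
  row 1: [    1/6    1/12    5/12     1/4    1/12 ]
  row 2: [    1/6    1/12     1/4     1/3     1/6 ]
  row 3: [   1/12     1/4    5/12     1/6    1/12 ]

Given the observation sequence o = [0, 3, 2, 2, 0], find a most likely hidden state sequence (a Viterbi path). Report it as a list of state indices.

t=0: δ = [6.250e-02, 2.778e-02, 4.167e-02, 2.778e-02]  (obs o_0=0)
t=1: δ = [4.340e-03, 3.472e-03, 5.208e-03, 2.604e-03]  ψ = [0, 3, 0, 0]  (obs o_1=3)
t=2: δ = [3.014e-04, 5.425e-04, 4.340e-04, 4.521e-04]  ψ = [0, 3, 2, 0]  (obs o_2=2)
t=3: δ = [3.768e-05, 9.419e-05, 3.617e-05, 5.651e-05]  ψ = [1, 3, 2, 1]  (obs o_3=2)
t=4: δ = [9.811e-06, 4.710e-06, 2.616e-06, 1.962e-06]  ψ = [1, 3, 1, 1]  (obs o_4=0)
backtrack: best end state = 0; path = [0, 0, 3, 1, 0]

path = [0, 0, 3, 1, 0]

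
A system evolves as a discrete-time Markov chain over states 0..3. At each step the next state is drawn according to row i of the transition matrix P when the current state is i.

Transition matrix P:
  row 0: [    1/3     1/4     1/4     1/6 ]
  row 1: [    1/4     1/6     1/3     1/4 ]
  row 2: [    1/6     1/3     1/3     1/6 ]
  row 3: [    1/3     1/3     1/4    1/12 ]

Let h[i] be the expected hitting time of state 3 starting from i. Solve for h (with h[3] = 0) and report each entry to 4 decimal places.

h = [5.3250, 4.9125, 5.2875, 0.0000]

First-step conditioning: h[3] = 0; for i ≠ 3, h[i] = 1 + Σ_k P[i][k]·h[k].
  h[0] = 1 + 1/3·h[0] + 1/4·h[1] + 1/4·h[2]
  h[1] = 1 + 1/4·h[0] + 1/6·h[1] + 1/3·h[2]
  h[2] = 1 + 1/6·h[0] + 1/3·h[1] + 1/3·h[2]
Solving the 3×3 linear system over states ≠ 3 gives exactly h = [213/40, 393/80, 423/80, 0] (h[3] = 0 is the target).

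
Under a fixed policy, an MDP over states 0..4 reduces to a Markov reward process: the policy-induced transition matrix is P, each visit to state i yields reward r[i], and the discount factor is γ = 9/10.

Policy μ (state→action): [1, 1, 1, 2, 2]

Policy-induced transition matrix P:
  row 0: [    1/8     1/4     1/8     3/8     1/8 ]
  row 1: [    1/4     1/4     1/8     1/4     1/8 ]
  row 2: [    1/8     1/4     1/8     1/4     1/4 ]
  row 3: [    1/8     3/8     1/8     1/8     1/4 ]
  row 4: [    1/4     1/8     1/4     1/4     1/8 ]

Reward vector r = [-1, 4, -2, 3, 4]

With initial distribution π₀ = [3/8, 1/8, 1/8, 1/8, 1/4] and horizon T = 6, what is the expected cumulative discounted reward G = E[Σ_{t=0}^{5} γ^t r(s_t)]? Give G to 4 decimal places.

t=0: π = [0.3750, 0.1250, 0.1250, 0.1250, 0.2500], E[r] = 1.2500, γ^t·E[r] = 1.250000, running G = 1.250000
t=1: π = [0.1719, 0.2344, 0.1563, 0.2813, 0.1563], E[r] = 1.9219, γ^t·E[r] = 1.729688, running G = 2.979688
t=2: π = [0.1738, 0.2656, 0.1445, 0.2363, 0.1797], E[r] = 2.0273, γ^t·E[r] = 1.642148, running G = 4.621836
t=3: π = [0.1807, 0.2571, 0.1475, 0.2422, 0.1726], E[r] = 1.9697, γ^t·E[r] = 1.435931, running G = 6.057767
t=4: π = [0.1787, 0.2587, 0.1466, 0.2423, 0.1737], E[r] = 1.9847, γ^t·E[r] = 1.302149, running G = 7.359915
t=5: π = [0.1791, 0.2586, 0.1467, 0.2421, 0.1736], E[r] = 1.9824, γ^t·E[r] = 1.170598, running G = 8.530513

G = 8.5305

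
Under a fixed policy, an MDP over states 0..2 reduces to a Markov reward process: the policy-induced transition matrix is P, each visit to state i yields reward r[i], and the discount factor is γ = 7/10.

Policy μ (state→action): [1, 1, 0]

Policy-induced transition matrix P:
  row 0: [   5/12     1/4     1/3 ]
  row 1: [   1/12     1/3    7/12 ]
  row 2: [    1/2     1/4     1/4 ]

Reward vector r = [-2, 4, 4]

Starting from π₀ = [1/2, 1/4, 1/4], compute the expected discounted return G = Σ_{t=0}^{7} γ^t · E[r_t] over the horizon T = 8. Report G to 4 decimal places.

t=0: π = [0.5000, 0.2500, 0.2500], E[r] = 1.0000, γ^t·E[r] = 1.000000, running G = 1.000000
t=1: π = [0.3542, 0.2708, 0.3750], E[r] = 1.8750, γ^t·E[r] = 1.312500, running G = 2.312500
t=2: π = [0.3576, 0.2726, 0.3698], E[r] = 1.8542, γ^t·E[r] = 0.908542, running G = 3.221042
t=3: π = [0.3566, 0.2727, 0.3707], E[r] = 1.8602, γ^t·E[r] = 0.638063, running G = 3.859105
t=4: π = [0.3567, 0.2727, 0.3706], E[r] = 1.8601, γ^t·E[r] = 0.446610, running G = 4.305715
t=5: π = [0.3566, 0.2727, 0.3706], E[r] = 1.8601, γ^t·E[r] = 0.312634, running G = 4.618348
t=6: π = [0.3566, 0.2727, 0.3706], E[r] = 1.8601, γ^t·E[r] = 0.218844, running G = 4.837192
t=7: π = [0.3566, 0.2727, 0.3706], E[r] = 1.8601, γ^t·E[r] = 0.153191, running G = 4.990383

G = 4.9904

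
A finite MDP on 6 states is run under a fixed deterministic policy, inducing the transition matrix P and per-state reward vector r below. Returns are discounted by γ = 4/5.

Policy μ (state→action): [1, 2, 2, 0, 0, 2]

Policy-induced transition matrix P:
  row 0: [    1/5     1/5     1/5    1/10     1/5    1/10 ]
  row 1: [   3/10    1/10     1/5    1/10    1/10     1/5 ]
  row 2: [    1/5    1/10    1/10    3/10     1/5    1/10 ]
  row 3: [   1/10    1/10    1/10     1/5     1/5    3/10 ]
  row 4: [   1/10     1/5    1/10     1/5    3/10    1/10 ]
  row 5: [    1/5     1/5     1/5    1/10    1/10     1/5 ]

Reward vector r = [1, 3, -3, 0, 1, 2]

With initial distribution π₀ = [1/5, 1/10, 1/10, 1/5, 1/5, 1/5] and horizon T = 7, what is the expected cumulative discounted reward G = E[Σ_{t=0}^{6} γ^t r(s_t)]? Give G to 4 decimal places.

G = 2.9039

t=0: π = [0.2000, 0.1000, 0.1000, 0.2000, 0.2000, 0.2000], E[r] = 0.8000, γ^t·E[r] = 0.800000, running G = 0.800000
t=1: π = [0.1700, 0.1600, 0.1500, 0.1600, 0.1900, 0.1700], E[r] = 0.7300, γ^t·E[r] = 0.584000, running G = 1.384000
t=2: π = [0.1810, 0.1530, 0.1500, 0.1650, 0.1860, 0.1650], E[r] = 0.7060, γ^t·E[r] = 0.451840, running G = 1.835840
t=3: π = [0.1802, 0.1532, 0.1499, 0.1651, 0.1868, 0.1648], E[r] = 0.7065, γ^t·E[r] = 0.361728, running G = 2.197568
t=4: π = [0.1801, 0.1532, 0.1498, 0.1652, 0.1869, 0.1648], E[r] = 0.7067, γ^t·E[r] = 0.289477, running G = 2.487045
t=5: π = [0.1801, 0.1532, 0.1498, 0.1652, 0.1869, 0.1648], E[r] = 0.7068, γ^t·E[r] = 0.231597, running G = 2.718642
t=6: π = [0.1801, 0.1532, 0.1498, 0.1652, 0.1869, 0.1648], E[r] = 0.7068, γ^t·E[r] = 0.185279, running G = 2.903921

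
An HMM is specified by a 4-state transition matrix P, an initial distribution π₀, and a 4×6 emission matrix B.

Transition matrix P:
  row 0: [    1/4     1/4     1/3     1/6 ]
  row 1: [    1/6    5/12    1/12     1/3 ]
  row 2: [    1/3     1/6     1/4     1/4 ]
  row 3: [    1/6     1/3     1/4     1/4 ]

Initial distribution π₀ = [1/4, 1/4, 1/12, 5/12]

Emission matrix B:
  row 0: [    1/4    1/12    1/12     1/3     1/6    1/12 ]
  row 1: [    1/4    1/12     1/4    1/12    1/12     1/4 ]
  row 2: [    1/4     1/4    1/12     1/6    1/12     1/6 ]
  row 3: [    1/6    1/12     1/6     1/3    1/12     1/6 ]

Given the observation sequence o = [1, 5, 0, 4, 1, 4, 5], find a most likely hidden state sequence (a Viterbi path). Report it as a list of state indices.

t=0: δ = [2.083e-02, 2.083e-02, 2.083e-02, 3.472e-02]  (obs o_0=1)
t=1: δ = [5.787e-04, 2.894e-03, 1.447e-03, 1.447e-03]  ψ = [2, 3, 3, 3]  (obs o_1=5)
t=2: δ = [1.206e-04, 3.014e-04, 9.042e-05, 1.608e-04]  ψ = [1, 1, 2, 1]  (obs o_2=0)
t=3: δ = [8.372e-06, 1.047e-05, 3.349e-06, 8.372e-06]  ψ = [1, 1, 0, 1]  (obs o_3=4)
t=4: δ = [1.744e-07, 3.634e-07, 6.977e-07, 2.907e-07]  ψ = [0, 1, 0, 1]  (obs o_4=1)
t=5: δ = [3.876e-08, 1.262e-08, 1.454e-08, 1.454e-08]  ψ = [2, 1, 2, 2]  (obs o_5=4)
t=6: δ = [8.075e-10, 2.423e-09, 2.153e-09, 1.077e-09]  ψ = [0, 0, 0, 0]  (obs o_6=5)
backtrack: best end state = 1; path = [3, 1, 1, 0, 2, 0, 1]

path = [3, 1, 1, 0, 2, 0, 1]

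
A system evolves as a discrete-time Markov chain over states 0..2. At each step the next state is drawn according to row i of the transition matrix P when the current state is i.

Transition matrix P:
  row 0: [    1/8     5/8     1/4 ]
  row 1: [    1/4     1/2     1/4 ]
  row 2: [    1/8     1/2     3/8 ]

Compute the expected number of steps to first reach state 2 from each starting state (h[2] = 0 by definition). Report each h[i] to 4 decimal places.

h = [4.0000, 4.0000, 0.0000]

First-step conditioning: h[2] = 0; for i ≠ 2, h[i] = 1 + Σ_k P[i][k]·h[k].
  h[0] = 1 + 1/8·h[0] + 5/8·h[1]
  h[1] = 1 + 1/4·h[0] + 1/2·h[1]
Solving the 2×2 linear system over states ≠ 2 gives exactly h = [4, 4, 0] (h[2] = 0 is the target).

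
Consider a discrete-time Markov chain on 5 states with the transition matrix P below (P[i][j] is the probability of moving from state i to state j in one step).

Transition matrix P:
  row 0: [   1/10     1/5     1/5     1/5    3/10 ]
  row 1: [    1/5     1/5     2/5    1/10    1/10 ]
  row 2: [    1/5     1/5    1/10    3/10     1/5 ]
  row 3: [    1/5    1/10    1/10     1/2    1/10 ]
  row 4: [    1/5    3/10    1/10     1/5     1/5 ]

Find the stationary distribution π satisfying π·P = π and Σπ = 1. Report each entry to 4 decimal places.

Balance equations π_j = Σ_i π_i·P[i][j]:
  π_0 = 1/10·π_0 + 1/5·π_1 + 1/5·π_2 + 1/5·π_3 + 1/5·π_4
  π_1 = 1/5·π_0 + 1/5·π_1 + 1/5·π_2 + 1/10·π_3 + 3/10·π_4
  π_2 = 1/5·π_0 + 2/5·π_1 + 1/10·π_2 + 1/10·π_3 + 1/10·π_4
  π_3 = 1/5·π_0 + 1/10·π_1 + 3/10·π_2 + 1/2·π_3 + 1/5·π_4
  normalize: π_0 + π_1 + π_2 + π_3 + π_4 = 1
Solving the linear system gives exactly π = [2/11, 1613/8547, 498/2849, 2425/8547, 487/2849].

π = [0.1818, 0.1887, 0.1748, 0.2837, 0.1709]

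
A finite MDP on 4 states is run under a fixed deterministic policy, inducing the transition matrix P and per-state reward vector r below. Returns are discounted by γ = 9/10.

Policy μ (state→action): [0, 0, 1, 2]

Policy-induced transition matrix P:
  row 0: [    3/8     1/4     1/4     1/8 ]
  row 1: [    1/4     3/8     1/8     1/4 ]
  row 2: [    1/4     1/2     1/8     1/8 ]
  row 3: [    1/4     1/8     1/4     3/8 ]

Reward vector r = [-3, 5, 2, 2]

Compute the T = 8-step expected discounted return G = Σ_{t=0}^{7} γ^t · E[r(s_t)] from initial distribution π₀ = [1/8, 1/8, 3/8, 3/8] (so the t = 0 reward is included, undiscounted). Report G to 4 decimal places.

G = 8.8823

t=0: π = [0.1250, 0.1250, 0.3750, 0.3750], E[r] = 1.7500, γ^t·E[r] = 1.750000, running G = 1.750000
t=1: π = [0.2656, 0.3125, 0.1875, 0.2344], E[r] = 1.6094, γ^t·E[r] = 1.448438, running G = 3.198438
t=2: π = [0.2832, 0.3066, 0.1875, 0.2227], E[r] = 1.5039, γ^t·E[r] = 1.218164, running G = 4.416602
t=3: π = [0.2854, 0.3074, 0.1882, 0.2190], E[r] = 1.4951, γ^t·E[r] = 1.089940, running G = 5.506542
t=4: π = [0.2857, 0.3081, 0.1880, 0.2182], E[r] = 1.4959, γ^t·E[r] = 0.981487, running G = 6.488029
t=5: π = [0.2857, 0.3083, 0.1880, 0.2181], E[r] = 1.4962, γ^t·E[r] = 0.883500, running G = 7.371529
t=6: π = [0.2857, 0.3083, 0.1880, 0.2180], E[r] = 1.4962, γ^t·E[r] = 0.795164, running G = 8.166694
t=7: π = [0.2857, 0.3083, 0.1880, 0.2180], E[r] = 1.4962, γ^t·E[r] = 0.715647, running G = 8.882341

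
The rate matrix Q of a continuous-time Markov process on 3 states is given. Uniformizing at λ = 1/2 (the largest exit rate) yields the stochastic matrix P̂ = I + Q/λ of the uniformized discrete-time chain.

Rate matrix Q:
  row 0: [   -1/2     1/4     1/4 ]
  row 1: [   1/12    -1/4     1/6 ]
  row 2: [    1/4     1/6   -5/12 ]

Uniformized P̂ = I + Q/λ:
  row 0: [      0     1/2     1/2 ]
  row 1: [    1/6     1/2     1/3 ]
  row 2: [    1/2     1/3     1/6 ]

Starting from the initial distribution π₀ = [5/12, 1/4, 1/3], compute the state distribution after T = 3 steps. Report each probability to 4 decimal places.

π = [0.2288, 0.4483, 0.3229]

t=0: π = [0.4167, 0.2500, 0.3333]
t=1: π = [0.2083, 0.4444, 0.3472]
t=2: π = [0.2477, 0.4421, 0.3102]
t=3: π = [0.2288, 0.4483, 0.3229]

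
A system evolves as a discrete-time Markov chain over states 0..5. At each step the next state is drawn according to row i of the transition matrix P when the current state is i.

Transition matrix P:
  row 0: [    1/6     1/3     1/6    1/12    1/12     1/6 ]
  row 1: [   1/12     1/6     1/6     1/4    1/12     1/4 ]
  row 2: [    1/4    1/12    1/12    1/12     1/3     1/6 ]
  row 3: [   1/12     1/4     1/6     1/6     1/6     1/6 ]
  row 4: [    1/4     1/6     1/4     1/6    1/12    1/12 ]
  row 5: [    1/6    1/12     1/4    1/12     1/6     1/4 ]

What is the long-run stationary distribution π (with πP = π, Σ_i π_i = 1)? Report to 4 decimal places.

Balance equations π_j = Σ_i π_i·P[i][j]:
  π_0 = 1/6·π_0 + 1/12·π_1 + 1/4·π_2 + 1/12·π_3 + 1/4·π_4 + 1/6·π_5
  π_1 = 1/3·π_0 + 1/6·π_1 + 1/12·π_2 + 1/4·π_3 + 1/6·π_4 + 1/12·π_5
  π_2 = 1/6·π_0 + 1/6·π_1 + 1/12·π_2 + 1/6·π_3 + 1/4·π_4 + 1/4·π_5
  π_3 = 1/12·π_0 + 1/4·π_1 + 1/12·π_2 + 1/6·π_3 + 1/6·π_4 + 1/12·π_5
  π_4 = 1/12·π_0 + 1/12·π_1 + 1/3·π_2 + 1/6·π_3 + 1/12·π_4 + 1/6·π_5
  normalize: π_0 + π_1 + π_2 + π_3 + π_4 + π_5 = 1
Solving the linear system gives exactly π = [3783/22450, 23689/134700, 24233/134700, 18451/134700, 6961/44900, 12373/67350].

π = [0.1685, 0.1759, 0.1799, 0.1370, 0.1550, 0.1837]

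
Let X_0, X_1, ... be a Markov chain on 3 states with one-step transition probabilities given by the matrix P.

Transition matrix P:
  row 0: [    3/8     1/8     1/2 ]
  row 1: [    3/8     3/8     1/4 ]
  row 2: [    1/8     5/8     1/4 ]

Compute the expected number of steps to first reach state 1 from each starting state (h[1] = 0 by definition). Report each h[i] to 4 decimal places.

First-step conditioning: h[1] = 0; for i ≠ 1, h[i] = 1 + Σ_k P[i][k]·h[k].
  h[0] = 1 + 3/8·h[0] + 1/2·h[2]
  h[2] = 1 + 1/8·h[0] + 1/4·h[2]
Solving the 2×2 linear system over states ≠ 1 gives exactly h = [40/13, 0, 24/13] (h[1] = 0 is the target).

h = [3.0769, 0.0000, 1.8462]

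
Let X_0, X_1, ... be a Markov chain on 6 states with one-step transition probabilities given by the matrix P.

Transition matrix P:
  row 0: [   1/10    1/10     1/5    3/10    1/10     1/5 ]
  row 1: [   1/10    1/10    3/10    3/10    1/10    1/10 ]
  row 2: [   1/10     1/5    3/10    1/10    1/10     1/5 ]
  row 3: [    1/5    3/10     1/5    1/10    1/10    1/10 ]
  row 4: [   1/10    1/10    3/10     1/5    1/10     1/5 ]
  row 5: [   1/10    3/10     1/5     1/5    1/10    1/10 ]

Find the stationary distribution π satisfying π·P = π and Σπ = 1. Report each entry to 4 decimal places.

Balance equations π_j = Σ_i π_i·P[i][j]:
  π_0 = 1/10·π_0 + 1/10·π_1 + 1/10·π_2 + 1/5·π_3 + 1/10·π_4 + 1/10·π_5
  π_1 = 1/10·π_0 + 1/10·π_1 + 1/5·π_2 + 3/10·π_3 + 1/10·π_4 + 3/10·π_5
  π_2 = 1/5·π_0 + 3/10·π_1 + 3/10·π_2 + 1/5·π_3 + 3/10·π_4 + 1/5·π_5
  π_3 = 3/10·π_0 + 3/10·π_1 + 1/10·π_2 + 1/10·π_3 + 1/5·π_4 + 1/5·π_5
  π_4 = 1/10·π_0 + 1/10·π_1 + 1/10·π_2 + 1/10·π_3 + 1/10·π_4 + 1/10·π_5
  normalize: π_0 + π_1 + π_2 + π_3 + π_4 + π_5 = 1
Solving the linear system gives exactly π = [14121/118970, 22881/118970, 15151/59485, 2224/11897, 1/10, 17529/118970].

π = [0.1187, 0.1923, 0.2547, 0.1869, 0.1000, 0.1473]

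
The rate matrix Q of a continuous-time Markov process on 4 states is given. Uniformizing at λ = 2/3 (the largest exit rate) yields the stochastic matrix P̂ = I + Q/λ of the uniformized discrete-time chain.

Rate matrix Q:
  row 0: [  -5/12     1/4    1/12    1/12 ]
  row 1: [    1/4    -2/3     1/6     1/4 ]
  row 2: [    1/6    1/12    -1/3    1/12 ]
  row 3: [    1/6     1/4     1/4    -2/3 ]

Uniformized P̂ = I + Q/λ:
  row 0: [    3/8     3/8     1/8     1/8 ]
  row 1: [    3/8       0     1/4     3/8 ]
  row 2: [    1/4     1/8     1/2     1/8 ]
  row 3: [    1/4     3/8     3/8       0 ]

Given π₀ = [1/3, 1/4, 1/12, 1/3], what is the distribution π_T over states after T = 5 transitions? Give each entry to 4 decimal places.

t=0: π = [0.3333, 0.2500, 0.0833, 0.3333]
t=1: π = [0.3229, 0.2604, 0.2708, 0.1458]
t=2: π = [0.3229, 0.2096, 0.2956, 0.1719]
t=3: π = [0.3166, 0.2225, 0.3050, 0.1559]
t=4: π = [0.3174, 0.2153, 0.3062, 0.1611]
t=5: π = [0.3166, 0.2177, 0.3070, 0.1587]

π = [0.3166, 0.2177, 0.3070, 0.1587]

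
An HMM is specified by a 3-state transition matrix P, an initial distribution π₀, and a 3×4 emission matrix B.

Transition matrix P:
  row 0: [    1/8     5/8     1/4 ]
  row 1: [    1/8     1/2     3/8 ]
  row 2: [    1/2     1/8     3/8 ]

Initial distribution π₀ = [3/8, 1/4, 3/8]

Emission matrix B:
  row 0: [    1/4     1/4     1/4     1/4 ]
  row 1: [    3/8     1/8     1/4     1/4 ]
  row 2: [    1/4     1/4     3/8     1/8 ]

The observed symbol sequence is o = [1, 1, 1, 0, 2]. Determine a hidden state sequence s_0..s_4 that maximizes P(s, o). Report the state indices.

t=0: δ = [9.375e-02, 3.125e-02, 9.375e-02]  (obs o_0=1)
t=1: δ = [1.172e-02, 7.324e-03, 8.789e-03]  ψ = [2, 0, 2]  (obs o_1=1)
t=2: δ = [1.099e-03, 9.155e-04, 8.240e-04]  ψ = [2, 0, 2]  (obs o_2=1)
t=3: δ = [1.030e-04, 2.575e-04, 8.583e-05]  ψ = [2, 0, 1]  (obs o_3=0)
t=4: δ = [1.073e-05, 3.219e-05, 3.621e-05]  ψ = [2, 1, 1]  (obs o_4=2)
backtrack: best end state = 2; path = [2, 2, 0, 1, 2]

path = [2, 2, 0, 1, 2]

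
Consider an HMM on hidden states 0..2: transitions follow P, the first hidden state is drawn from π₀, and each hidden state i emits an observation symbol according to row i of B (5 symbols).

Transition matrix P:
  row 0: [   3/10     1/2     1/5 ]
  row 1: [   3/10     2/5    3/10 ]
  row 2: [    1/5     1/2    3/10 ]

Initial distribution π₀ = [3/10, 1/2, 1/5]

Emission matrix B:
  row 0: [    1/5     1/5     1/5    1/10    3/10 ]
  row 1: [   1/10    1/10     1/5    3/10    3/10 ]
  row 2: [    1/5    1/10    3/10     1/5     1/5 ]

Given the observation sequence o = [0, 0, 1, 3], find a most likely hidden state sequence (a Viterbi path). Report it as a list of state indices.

t=0: δ = [6.000e-02, 5.000e-02, 4.000e-02]  (obs o_0=0)
t=1: δ = [3.600e-03, 3.000e-03, 3.000e-03]  ψ = [0, 0, 1]  (obs o_1=0)
t=2: δ = [2.160e-04, 1.800e-04, 9.000e-05]  ψ = [0, 0, 1]  (obs o_2=1)
t=3: δ = [6.480e-06, 3.240e-05, 1.080e-05]  ψ = [0, 0, 1]  (obs o_3=3)
backtrack: best end state = 1; path = [0, 0, 0, 1]

path = [0, 0, 0, 1]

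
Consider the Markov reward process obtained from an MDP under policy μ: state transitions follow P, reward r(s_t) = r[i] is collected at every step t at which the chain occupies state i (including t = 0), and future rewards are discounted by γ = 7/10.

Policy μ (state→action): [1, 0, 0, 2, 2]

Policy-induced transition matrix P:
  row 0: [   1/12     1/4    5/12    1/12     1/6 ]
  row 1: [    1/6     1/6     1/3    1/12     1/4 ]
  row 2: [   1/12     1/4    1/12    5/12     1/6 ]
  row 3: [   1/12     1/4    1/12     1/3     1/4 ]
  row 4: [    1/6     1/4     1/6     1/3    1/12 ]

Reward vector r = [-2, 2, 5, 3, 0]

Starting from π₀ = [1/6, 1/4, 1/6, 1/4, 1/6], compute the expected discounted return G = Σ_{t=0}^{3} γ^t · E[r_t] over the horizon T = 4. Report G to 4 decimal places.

t=0: π = [0.1667, 0.2500, 0.1667, 0.2500, 0.1667], E[r] = 1.7500, γ^t·E[r] = 1.750000, running G = 1.750000
t=1: π = [0.1181, 0.2292, 0.2153, 0.2431, 0.1944], E[r] = 2.0278, γ^t·E[r] = 1.419444, running G = 3.169444
t=2: π = [0.1186, 0.2309, 0.1962, 0.2645, 0.1898], E[r] = 1.9988, γ^t·E[r] = 0.979433, running G = 4.148877
t=3: π = [0.1184, 0.2308, 0.1964, 0.2623, 0.1921], E[r] = 1.9937, γ^t·E[r] = 0.683850, running G = 4.832727

G = 4.8327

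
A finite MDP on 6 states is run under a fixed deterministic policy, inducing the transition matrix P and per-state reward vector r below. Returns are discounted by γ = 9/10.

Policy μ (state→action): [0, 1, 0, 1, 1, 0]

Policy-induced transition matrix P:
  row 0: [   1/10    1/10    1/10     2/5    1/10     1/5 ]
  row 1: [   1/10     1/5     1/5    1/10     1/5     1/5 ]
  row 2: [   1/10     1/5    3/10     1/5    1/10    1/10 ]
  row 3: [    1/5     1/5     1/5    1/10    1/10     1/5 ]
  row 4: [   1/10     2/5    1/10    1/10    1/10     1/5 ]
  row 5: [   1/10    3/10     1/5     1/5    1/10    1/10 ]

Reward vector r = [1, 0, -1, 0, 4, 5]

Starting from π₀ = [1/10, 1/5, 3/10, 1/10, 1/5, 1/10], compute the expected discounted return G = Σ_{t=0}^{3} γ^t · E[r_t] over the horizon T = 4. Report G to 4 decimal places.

G = 4.0706

t=0: π = [0.1000, 0.2000, 0.3000, 0.1000, 0.2000, 0.1000], E[r] = 1.1000, γ^t·E[r] = 1.100000, running G = 1.100000
t=1: π = [0.1100, 0.2400, 0.2000, 0.1700, 0.1200, 0.1600], E[r] = 1.1900, γ^t·E[r] = 1.071000, running G = 2.171000
t=2: π = [0.1170, 0.2290, 0.1970, 0.1690, 0.1240, 0.1640], E[r] = 1.2360, γ^t·E[r] = 1.001160, running G = 3.172160
t=3: π = [0.1169, 0.2295, 0.1956, 0.1712, 0.1229, 0.1639], E[r] = 1.2324, γ^t·E[r] = 0.898420, running G = 4.070580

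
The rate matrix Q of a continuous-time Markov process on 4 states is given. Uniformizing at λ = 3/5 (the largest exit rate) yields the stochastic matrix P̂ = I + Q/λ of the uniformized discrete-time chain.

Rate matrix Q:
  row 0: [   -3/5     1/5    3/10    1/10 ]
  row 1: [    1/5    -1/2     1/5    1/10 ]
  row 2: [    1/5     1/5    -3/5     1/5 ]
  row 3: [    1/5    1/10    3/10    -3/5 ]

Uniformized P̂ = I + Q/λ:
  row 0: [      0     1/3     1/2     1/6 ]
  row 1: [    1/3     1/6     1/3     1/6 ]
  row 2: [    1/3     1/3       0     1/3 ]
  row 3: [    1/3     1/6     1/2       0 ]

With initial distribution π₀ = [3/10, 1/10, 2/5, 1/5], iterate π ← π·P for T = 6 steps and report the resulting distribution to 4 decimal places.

π = [0.2501, 0.2590, 0.3046, 0.1863]

t=0: π = [0.3000, 0.1000, 0.4000, 0.2000]
t=1: π = [0.2333, 0.2833, 0.2833, 0.2000]
t=2: π = [0.2556, 0.2528, 0.3111, 0.1806]
t=3: π = [0.2481, 0.2611, 0.3023, 0.1884]
t=4: π = [0.2506, 0.2584, 0.3053, 0.1856]
t=5: π = [0.2498, 0.2593, 0.3043, 0.1866]
t=6: π = [0.2501, 0.2590, 0.3046, 0.1863]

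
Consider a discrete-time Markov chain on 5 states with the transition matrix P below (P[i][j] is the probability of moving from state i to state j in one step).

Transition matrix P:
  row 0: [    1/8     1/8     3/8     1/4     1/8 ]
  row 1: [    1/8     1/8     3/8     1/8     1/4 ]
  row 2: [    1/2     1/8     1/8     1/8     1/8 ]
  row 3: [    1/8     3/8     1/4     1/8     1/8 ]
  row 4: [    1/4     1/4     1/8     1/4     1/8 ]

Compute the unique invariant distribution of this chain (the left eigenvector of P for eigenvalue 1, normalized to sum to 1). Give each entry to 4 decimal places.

Balance equations π_j = Σ_i π_i·P[i][j]:
  π_0 = 1/8·π_0 + 1/8·π_1 + 1/2·π_2 + 1/8·π_3 + 1/4·π_4
  π_1 = 1/8·π_0 + 1/8·π_1 + 1/8·π_2 + 3/8·π_3 + 1/4·π_4
  π_2 = 3/8·π_0 + 3/8·π_1 + 1/8·π_2 + 1/4·π_3 + 1/8·π_4
  π_3 = 1/4·π_0 + 1/8·π_1 + 1/8·π_2 + 1/8·π_3 + 1/4·π_4
  normalize: π_0 + π_1 + π_2 + π_3 + π_4 = 1
Solving the linear system gives exactly π = [458/1921, 359/1921, 486/1921, 333/1921, 285/1921].

π = [0.2384, 0.1869, 0.2530, 0.1733, 0.1484]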